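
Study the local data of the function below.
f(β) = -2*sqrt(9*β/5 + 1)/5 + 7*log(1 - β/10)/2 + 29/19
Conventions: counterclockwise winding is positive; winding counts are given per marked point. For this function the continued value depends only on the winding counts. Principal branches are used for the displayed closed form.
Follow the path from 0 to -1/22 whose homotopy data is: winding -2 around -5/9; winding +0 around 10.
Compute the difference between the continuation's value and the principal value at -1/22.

Continued minus principal equals 0.

The rational part is single-valued and drops out of the difference; each branch term changes only by its own monodromy.
(7/2)*log(1 - β/(10)): winding 0 around 10, so this term returns to its principal value, contribution 0.
(-2/5)*sqrt(1 - β/(-5/9)): winding -2 is even, the square root returns to the same sheet, contribution 0.
Summing the contributions at β = -1/22 gives 0.


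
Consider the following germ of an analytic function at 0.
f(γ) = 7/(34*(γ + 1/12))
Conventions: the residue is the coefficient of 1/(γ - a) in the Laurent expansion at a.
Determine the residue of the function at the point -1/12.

The residue is 7/34.

At the order-1 pole -1/12 set g(γ) = (γ - (-1/12))*f(γ) = 7/34.
Simple pole: residue = g(a) at a = -1/12, which is 7/34.


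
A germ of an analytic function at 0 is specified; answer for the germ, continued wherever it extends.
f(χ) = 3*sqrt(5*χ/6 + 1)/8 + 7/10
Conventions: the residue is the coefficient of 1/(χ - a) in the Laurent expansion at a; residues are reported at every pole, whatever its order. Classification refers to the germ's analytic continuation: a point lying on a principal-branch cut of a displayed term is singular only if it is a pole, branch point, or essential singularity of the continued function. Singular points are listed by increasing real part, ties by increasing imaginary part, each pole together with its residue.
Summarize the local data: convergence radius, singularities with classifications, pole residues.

Branch term (3/8)*sqrt(1 - χ/(-6/5)): its argument vanishes at χ = -6/5, a square-root branch point, modulus 6/5.
The radius of convergence is the smallest modulus among the singular points: 6/5.

Radius of convergence at 0: 6/5.
At -6/5: an algebraic (square-root) branch point.


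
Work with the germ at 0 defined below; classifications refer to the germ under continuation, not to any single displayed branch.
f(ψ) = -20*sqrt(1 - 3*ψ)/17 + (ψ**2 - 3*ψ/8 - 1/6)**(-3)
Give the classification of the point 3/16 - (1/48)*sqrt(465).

The point is a pole of order 3.

The denominator factor ψ**2 - 3*ψ/8 - 1/6 vanishes at 3/16 - (1/48)*sqrt(465) and appears to the power 3; the numerator there equals 1, nonzero, and no other factor vanishes.
The branch terms are analytic at this point.
Hence a pole whose order is the multiplicity, 3.


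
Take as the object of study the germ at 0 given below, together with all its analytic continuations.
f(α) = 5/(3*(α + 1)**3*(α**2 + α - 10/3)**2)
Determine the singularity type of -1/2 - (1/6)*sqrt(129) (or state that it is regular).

The denominator factor α**2 + α - 10/3 vanishes at -1/2 - (1/6)*sqrt(129) and appears to the power 2; the numerator there equals 5/3, nonzero, and no other factor vanishes.
Hence a pole whose order is the multiplicity, 2.

The point is a pole of order 2.


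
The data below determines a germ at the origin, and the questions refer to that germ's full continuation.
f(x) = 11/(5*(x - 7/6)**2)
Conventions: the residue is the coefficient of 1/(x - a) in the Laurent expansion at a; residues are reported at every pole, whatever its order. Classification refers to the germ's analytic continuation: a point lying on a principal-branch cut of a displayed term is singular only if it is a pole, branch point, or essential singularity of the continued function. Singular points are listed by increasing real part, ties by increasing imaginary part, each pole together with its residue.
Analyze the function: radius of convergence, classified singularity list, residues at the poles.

Radius of convergence at 0: 7/6.
At 7/6: a pole of order 2; residue 0.

Denominator factor (x - 7/6)^2: pole of order 2 at 7/6, modulus 7/6.
The radius of convergence is the smallest modulus among the singular points: 7/6.
At the order-2 pole 7/6 set g(x) = (x - (7/6))^2*f(x) = 11/5.
Order-2 pole: residue = g'(a); g'(7/6) = 0, so the residue is 0.


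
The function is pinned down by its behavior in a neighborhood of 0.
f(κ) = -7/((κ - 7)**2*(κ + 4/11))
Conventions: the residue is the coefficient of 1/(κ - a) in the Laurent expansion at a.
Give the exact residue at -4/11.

At the order-1 pole -4/11 set g(κ) = (κ - (-4/11))*f(κ) = -7/(κ - 7)**2.
Simple pole: residue = g(a) at a = -4/11, which is -847/6561.

The residue is -847/6561.


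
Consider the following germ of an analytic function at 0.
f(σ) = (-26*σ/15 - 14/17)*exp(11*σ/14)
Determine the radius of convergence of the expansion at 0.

The radius of convergence is infinite.

The factor exp(11*σ/14) is entire and contributes no finite singular point.
The polynomial part has no poles.
No finite singular points: the Taylor series at 0 converges everywhere.


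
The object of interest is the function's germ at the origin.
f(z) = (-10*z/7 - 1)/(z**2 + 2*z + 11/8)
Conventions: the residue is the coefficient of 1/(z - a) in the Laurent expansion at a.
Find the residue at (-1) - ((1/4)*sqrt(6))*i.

The residue is (-5/7) + ((1/7)*sqrt(6))*i.

The factor z**2 + 2*z + 11/8 splits as (z - a)(z - a') with a = (-1) - ((1/4)*sqrt(6))*i, a' = (-1) + ((1/4)*sqrt(6))*i. At the order-1 pole a set g(z) = (z - a)*f(z) = [-10*z/7 - 1] / (z - a').
Simple pole: residue = g(a) at a = (-1) - ((1/4)*sqrt(6))*i, which is (-5/7) + ((1/7)*sqrt(6))*i.


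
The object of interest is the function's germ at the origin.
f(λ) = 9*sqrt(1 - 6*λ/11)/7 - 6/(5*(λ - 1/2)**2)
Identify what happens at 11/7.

The point is a regular point.

Denominator factors: λ - 1/2 = 15/14 at λ = 11/7 — none vanishes.
Branch term sqrt(1 - λ/(11/6)): argument at 11/7 is 1/7, nonzero, so 11/7 is not its branch point (a point on a principal cut is still regular for the continued germ).
So the germ continues analytically to 11/7.


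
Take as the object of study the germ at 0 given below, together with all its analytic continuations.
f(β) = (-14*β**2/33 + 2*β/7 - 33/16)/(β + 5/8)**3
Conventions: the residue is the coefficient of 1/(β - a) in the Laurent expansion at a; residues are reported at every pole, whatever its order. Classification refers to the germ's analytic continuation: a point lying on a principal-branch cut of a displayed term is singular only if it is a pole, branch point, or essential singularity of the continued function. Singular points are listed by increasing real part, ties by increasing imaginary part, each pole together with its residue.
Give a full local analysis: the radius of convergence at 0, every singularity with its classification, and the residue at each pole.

Radius of convergence at 0: 5/8.
At -5/8: a pole of order 3; residue -14/33.

Denominator factor (β + 5/8)^3: pole of order 3 at -5/8, modulus 5/8.
The radius of convergence is the smallest modulus among the singular points: 5/8.
At the order-3 pole -5/8 set g(β) = (β - (-5/8))^3*f(β) = -14*β**2/33 + 2*β/7 - 33/16.
Order-3 pole: residue = g''(a)/2; g''(-5/8) = -28/33, so the residue is -14/33.


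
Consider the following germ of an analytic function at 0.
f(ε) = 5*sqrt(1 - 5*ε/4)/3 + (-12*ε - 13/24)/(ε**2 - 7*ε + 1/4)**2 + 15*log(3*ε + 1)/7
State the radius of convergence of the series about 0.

The radius of convergence is 7/2 - (2)*sqrt(3).

Denominator factor (ε**2 - 7*ε + 1/4)^2: discriminant 48, real irrational roots 7/2 + (2)*sqrt(3) and 7/2 - (2)*sqrt(3); poles of order 2, moduli 7/2 + (2)*sqrt(3) and 7/2 - (2)*sqrt(3).
Branch term (15/7)*log(1 - ε/(-1/3)): its argument vanishes at ε = -1/3, a logarithmic branch point, modulus 1/3.
Branch term (5/3)*sqrt(1 - ε/(4/5)): its argument vanishes at ε = 4/5, a square-root branch point, modulus 4/5.
The radius of convergence is the smallest modulus among the singular points: 7/2 - (2)*sqrt(3).


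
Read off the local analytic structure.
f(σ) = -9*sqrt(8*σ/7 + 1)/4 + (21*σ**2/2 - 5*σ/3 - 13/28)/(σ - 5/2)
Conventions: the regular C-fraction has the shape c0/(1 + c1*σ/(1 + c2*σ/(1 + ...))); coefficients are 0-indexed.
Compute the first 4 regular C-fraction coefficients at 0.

Taylor coefficients (expand at 0): a_0 = -289/140, a_1 = -286/525, a_2 = -64979/18375, a_3 = -1139206/643125.
c0 = a_0 = -289/140. Peel one level at a time: if S = 1 + c*σ/S' with S'(0) = 1, then c is the σ-coefficient of S and S' = c*σ/(S - 1).
S_1 = c0/f = 1 + (-1144/4335)*σ + (-43237204/26309115)*σ^2 + ...; c1 = -1144/4335.
S_2 = c1*σ/(S_1 - 1) = 1 + (-10809301/1735734)*σ + (155858301/4008004)*σ^2 + ...; c2 = -10809301/1735734.
S_3 = c2*σ/(S_2 - 1) = 1 + (135129146967/21640220602)*σ + ...; c3 = 135129146967/21640220602.

The regular C-fraction coefficients are [-289/140, -1144/4335, -10809301/1735734, 135129146967/21640220602].


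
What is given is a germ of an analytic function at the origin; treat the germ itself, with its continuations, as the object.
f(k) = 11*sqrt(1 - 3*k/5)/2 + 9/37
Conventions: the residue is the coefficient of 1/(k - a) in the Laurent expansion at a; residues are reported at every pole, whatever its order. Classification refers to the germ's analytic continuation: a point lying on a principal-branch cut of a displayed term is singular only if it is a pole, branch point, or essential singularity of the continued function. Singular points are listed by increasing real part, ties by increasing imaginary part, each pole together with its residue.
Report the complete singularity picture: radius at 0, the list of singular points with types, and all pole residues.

Radius of convergence at 0: 5/3.
At 5/3: an algebraic (square-root) branch point.

Branch term (11/2)*sqrt(1 - k/(5/3)): its argument vanishes at k = 5/3, a square-root branch point, modulus 5/3.
The radius of convergence is the smallest modulus among the singular points: 5/3.


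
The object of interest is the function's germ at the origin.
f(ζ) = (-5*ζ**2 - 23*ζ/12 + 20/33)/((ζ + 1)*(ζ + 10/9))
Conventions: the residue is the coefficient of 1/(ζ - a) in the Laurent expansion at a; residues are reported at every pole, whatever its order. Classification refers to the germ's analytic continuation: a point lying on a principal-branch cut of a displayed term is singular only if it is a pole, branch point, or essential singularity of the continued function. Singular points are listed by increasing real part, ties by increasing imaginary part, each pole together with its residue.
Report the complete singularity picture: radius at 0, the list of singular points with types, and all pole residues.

Radius of convergence at 0: 1.
At -10/9: a pole of order 1; residue 6125/198.
At -1: a pole of order 1; residue -981/44.

Denominator factor (ζ + 10/9): pole of order 1 at -10/9, modulus 10/9.
Denominator factor (ζ + 1): pole of order 1 at -1, modulus 1.
The radius of convergence is the smallest modulus among the singular points: 1.
At the order-1 pole -10/9 set g(ζ) = (ζ - (-10/9))*f(ζ) = (-5*ζ**2 - 23*ζ/12 + 20/33)/(ζ + 1).
Simple pole: residue = g(a) at a = -10/9, which is 6125/198.
At the order-1 pole -1 set g(ζ) = (ζ - (-1))*f(ζ) = (-5*ζ**2 - 23*ζ/12 + 20/33)/(ζ + 10/9).
Simple pole: residue = g(a) at a = -1, which is -981/44.
List the singular points by increasing real part (a conjugate pair: the negative imaginary part first).


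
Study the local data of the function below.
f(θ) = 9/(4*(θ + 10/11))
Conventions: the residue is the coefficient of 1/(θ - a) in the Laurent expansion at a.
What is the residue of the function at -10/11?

At the order-1 pole -10/11 set g(θ) = (θ - (-10/11))*f(θ) = 9/4.
Simple pole: residue = g(a) at a = -10/11, which is 9/4.

The residue is 9/4.


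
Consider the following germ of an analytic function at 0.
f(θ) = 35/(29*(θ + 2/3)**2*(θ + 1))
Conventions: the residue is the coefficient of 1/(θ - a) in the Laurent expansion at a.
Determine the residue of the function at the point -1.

At the order-1 pole -1 set g(θ) = (θ - (-1))*f(θ) = 35/(29*(θ + 2/3)**2).
Simple pole: residue = g(a) at a = -1, which is 315/29.

The residue is 315/29.


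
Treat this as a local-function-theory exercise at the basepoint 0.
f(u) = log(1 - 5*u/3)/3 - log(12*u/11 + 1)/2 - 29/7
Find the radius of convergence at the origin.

The radius of convergence is 3/5.

Branch term (-1/2)*log(1 - u/(-11/12)): its argument vanishes at u = -11/12, a logarithmic branch point, modulus 11/12.
Branch term (1/3)*log(1 - u/(3/5)): its argument vanishes at u = 3/5, a logarithmic branch point, modulus 3/5.
The radius of convergence is the smallest modulus among the singular points: 3/5.


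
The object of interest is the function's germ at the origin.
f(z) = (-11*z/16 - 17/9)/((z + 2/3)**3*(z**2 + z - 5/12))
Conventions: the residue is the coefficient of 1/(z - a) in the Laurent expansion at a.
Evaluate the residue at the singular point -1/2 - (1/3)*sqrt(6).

The residue is -43227/24334 - (33303/194672)*sqrt(6).

The factor z**2 + z - 5/12 splits as (z - a)(z - a') with a = -1/2 - (1/3)*sqrt(6), a' = -1/2 + (1/3)*sqrt(6). At the order-1 pole a set g(z) = (z - a)*f(z) = [(-11*z/16 - 17/9)/(z + 2/3)**3] / (z - a').
Simple pole: residue = g(a) at a = -1/2 - (1/3)*sqrt(6), which is -43227/24334 - (33303/194672)*sqrt(6).


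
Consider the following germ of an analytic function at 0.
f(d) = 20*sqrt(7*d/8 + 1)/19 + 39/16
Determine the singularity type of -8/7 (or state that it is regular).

The term (20/19)*sqrt(1 - d/(-8/7)) has argument 1 - -8/7/(-8/7) = 0 at -8/7: a square-root (algebraic, two-sheeted) branch point; the remaining terms are analytic or single-valued there.

The point is an algebraic (square-root) branch point.


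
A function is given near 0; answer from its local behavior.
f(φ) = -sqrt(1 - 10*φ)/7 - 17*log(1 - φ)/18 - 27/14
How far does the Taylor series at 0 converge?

The radius of convergence is 1/10.

Branch term (-17/18)*log(1 - φ/(1)): its argument vanishes at φ = 1, a logarithmic branch point, modulus 1.
Branch term (-1/7)*sqrt(1 - φ/(1/10)): its argument vanishes at φ = 1/10, a square-root branch point, modulus 1/10.
The radius of convergence is the smallest modulus among the singular points: 1/10.


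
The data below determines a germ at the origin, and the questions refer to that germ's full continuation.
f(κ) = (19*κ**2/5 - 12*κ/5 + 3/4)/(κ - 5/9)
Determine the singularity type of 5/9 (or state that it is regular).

The denominator factor κ - 5/9 vanishes at 5/9 and appears to the power 1; the numerator there equals 191/324, nonzero, and no other factor vanishes.
Hence a pole whose order is the multiplicity, 1.

The point is a pole of order 1.


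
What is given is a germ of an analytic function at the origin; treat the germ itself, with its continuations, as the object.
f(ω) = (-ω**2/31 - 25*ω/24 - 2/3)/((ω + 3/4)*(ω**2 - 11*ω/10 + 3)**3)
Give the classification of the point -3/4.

The point is a pole of order 1.

The denominator factor ω + 3/4 vanishes at -3/4 and appears to the power 1; the numerator there equals 287/2976, nonzero, and no other factor vanishes.
Hence a pole whose order is the multiplicity, 1.


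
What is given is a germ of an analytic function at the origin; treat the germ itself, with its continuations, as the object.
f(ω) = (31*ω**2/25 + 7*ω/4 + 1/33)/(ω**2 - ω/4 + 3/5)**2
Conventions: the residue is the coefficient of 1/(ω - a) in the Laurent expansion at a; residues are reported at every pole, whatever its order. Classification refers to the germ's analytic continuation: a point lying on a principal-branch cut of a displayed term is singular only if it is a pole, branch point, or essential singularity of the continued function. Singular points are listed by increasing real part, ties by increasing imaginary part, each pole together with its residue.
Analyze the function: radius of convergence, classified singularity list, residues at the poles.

Radius of convergence at 0: (1/5)*sqrt(15).
At (1/8) - ((1/40)*sqrt(935))*i: a pole of order 2; residue ((524332/28849425)*sqrt(935))*i.
At (1/8) + ((1/40)*sqrt(935))*i: a pole of order 2; residue -((524332/28849425)*sqrt(935))*i.


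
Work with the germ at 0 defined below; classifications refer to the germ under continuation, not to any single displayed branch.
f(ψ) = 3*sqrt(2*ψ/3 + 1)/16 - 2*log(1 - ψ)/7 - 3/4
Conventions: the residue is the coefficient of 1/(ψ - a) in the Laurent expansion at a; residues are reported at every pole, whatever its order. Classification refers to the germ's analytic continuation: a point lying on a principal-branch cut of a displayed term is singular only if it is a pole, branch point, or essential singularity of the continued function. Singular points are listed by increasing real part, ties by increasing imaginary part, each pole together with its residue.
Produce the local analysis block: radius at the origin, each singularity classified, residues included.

Radius of convergence at 0: 1.
At -3/2: an algebraic (square-root) branch point.
At 1: a logarithmic branch point.

Branch term (-2/7)*log(1 - ψ/(1)): its argument vanishes at ψ = 1, a logarithmic branch point, modulus 1.
Branch term (3/16)*sqrt(1 - ψ/(-3/2)): its argument vanishes at ψ = -3/2, a square-root branch point, modulus 3/2.
The radius of convergence is the smallest modulus among the singular points: 1.
List the singular points by increasing real part (a conjugate pair: the negative imaginary part first).


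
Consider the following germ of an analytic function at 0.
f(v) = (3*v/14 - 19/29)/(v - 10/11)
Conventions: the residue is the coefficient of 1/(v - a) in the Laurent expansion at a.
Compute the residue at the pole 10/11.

At the order-1 pole 10/11 set g(v) = (v - (10/11))*f(v) = 3*v/14 - 19/29.
Simple pole: residue = g(a) at a = 10/11, which is -1028/2233.

The residue is -1028/2233.


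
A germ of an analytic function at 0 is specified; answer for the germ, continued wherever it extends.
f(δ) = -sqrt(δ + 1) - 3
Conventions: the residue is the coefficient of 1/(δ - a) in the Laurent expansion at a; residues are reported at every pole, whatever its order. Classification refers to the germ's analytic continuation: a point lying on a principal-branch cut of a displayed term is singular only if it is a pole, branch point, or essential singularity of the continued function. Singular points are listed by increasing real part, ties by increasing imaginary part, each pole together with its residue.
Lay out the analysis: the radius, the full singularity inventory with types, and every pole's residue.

Branch term (-1)*sqrt(1 - δ/(-1)): its argument vanishes at δ = -1, a square-root branch point, modulus 1.
The radius of convergence is the smallest modulus among the singular points: 1.

Radius of convergence at 0: 1.
At -1: an algebraic (square-root) branch point.


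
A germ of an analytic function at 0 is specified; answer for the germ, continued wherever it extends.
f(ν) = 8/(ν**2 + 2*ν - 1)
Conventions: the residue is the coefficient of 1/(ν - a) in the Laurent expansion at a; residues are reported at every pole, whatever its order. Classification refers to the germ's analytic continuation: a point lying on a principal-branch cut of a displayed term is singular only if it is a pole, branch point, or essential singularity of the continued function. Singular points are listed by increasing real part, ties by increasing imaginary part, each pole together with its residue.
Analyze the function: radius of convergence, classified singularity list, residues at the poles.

Radius of convergence at 0: -1 + sqrt(2).
At -1 - sqrt(2): a pole of order 1; residue -(2)*sqrt(2).
At -1 + sqrt(2): a pole of order 1; residue (2)*sqrt(2).

Denominator factor (ν**2 + 2*ν - 1): discriminant 8, real irrational roots -1 + sqrt(2) and -1 - sqrt(2); poles of order 1, moduli -1 + sqrt(2) and 1 + sqrt(2).
The radius of convergence is the smallest modulus among the singular points: -1 + sqrt(2).
The factor ν**2 + 2*ν - 1 splits as (ν - a)(ν - a') with a = -1 - sqrt(2), a' = -1 + sqrt(2). At the order-1 pole a set g(ν) = (ν - a)*f(ν) = [8] / (ν - a').
Simple pole: residue = g(a) at a = -1 - sqrt(2), which is -(2)*sqrt(2).
The factor ν**2 + 2*ν - 1 splits as (ν - a)(ν - a') with a = -1 + sqrt(2), a' = -1 - sqrt(2). At the order-1 pole a set g(ν) = (ν - a)*f(ν) = [8] / (ν - a').
Simple pole: residue = g(a) at a = -1 + sqrt(2), which is (2)*sqrt(2).
List the singular points by increasing real part (a conjugate pair: the negative imaginary part first).


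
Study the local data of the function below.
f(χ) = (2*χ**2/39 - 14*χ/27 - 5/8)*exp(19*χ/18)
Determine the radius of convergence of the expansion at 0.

The factor exp(19*χ/18) is entire and contributes no finite singular point.
The polynomial part has no poles.
No finite singular points: the Taylor series at 0 converges everywhere.

The radius of convergence is infinite.


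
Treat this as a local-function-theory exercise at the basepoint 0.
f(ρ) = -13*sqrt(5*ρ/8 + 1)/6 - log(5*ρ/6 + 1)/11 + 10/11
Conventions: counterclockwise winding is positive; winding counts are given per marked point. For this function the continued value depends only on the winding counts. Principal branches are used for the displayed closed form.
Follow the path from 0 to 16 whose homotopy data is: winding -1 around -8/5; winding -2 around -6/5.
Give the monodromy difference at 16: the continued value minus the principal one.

The rational part is single-valued and drops out of the difference; each branch term changes only by its own monodromy.
(-1/11)*log(1 - ρ/(-6/5)): each positive loop around -6/5 adds 2*pi*i to the log, so winding -2 contributes (-1/11)*(-2)*2*pi*i = (4/11)*pi*i.
(-13/6)*sqrt(1 - ρ/(-8/5)): winding -1 is odd, the square root flips sign, contributing -2*(-13/6)*sqrt(1 - (16)/(-8/5)) = -2*(-13/6)*sqrt(11) = (13/3)*sqrt(11).
Summing the contributions at ρ = 16 gives ((13/3)*sqrt(11)) + ((4/11)*pi)*i.

Continued minus principal equals ((13/3)*sqrt(11)) + ((4/11)*pi)*i.


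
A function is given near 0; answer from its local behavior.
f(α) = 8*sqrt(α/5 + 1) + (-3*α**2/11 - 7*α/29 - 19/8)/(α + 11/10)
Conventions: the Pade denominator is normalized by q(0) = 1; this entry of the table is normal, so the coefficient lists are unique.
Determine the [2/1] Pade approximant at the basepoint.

Taylor coefficients needed (expand at 0): a_0 = 257/44, a_1 = 89247/35090, a_2 = -1807224/964975, a_3 = 177287089/106147250.
Write the denominator as Q(α) = 1 + q1*α. Requiring Q*f - P = O(α^4) with deg P <= 2 kills the coefficients of α^3..α^3 in Q*f:
  α^3: a_3 + q1*a_2 = 0, i.e. 177287089/106147250 + (-1807224/964975)*q1 = 0.
Solving this linear system: q1 = 177287089/198794640.
The numerator is Q*f truncated at degree 2: P0 = a_0 = 257/44; P1 = a_1 + q1*a_0 = 695605927/89728320; P2 = a_2 + q1*a_1 = 2882033947/7289136800.

The Pade approximant has numerator coefficients [257/44, 695605927/89728320, 2882033947/7289136800]; denominator coefficients [1, 177287089/198794640].


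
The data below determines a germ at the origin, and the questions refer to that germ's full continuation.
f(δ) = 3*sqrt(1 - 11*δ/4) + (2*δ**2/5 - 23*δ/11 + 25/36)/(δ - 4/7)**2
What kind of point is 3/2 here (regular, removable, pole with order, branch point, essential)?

The point is a regular point.

Denominator factors: δ - 4/7 = 13/14 at δ = 3/2 — none vanishes.
Branch term sqrt(1 - δ/(4/11)): argument at 3/2 is -25/8, nonzero, so 3/2 is not its branch point (a point on a principal cut is still regular for the continued germ).
So the germ continues analytically to 3/2.


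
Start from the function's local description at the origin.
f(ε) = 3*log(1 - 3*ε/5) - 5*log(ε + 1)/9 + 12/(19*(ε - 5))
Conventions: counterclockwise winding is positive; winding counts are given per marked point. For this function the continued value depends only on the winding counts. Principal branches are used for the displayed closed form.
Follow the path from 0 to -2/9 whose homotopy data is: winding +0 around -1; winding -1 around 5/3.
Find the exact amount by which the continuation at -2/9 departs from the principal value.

Continued minus principal equals -(6)*pi*i.

The rational part is single-valued and drops out of the difference; each branch term changes only by its own monodromy.
(-5/9)*log(1 - ε/(-1)): winding 0 around -1, so this term returns to its principal value, contribution 0.
(3)*log(1 - ε/(5/3)): each positive loop around 5/3 adds 2*pi*i to the log, so winding -1 contributes (3)*(-1)*2*pi*i = -(6)*pi*i.
Summing the contributions at ε = -2/9 gives -(6)*pi*i.


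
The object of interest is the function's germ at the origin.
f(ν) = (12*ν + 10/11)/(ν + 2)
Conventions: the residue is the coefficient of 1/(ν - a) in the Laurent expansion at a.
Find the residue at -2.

The residue is -254/11.

At the order-1 pole -2 set g(ν) = (ν - (-2))*f(ν) = 12*ν + 10/11.
Simple pole: residue = g(a) at a = -2, which is -254/11.


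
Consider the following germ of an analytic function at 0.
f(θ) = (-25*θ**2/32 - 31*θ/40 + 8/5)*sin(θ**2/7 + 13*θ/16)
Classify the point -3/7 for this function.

There is no denominator, hence no pole anywhere.
The factor sin(θ**2/7 + 13*θ/16) is entire.
So the germ continues analytically to -3/7.

The point is a regular point.


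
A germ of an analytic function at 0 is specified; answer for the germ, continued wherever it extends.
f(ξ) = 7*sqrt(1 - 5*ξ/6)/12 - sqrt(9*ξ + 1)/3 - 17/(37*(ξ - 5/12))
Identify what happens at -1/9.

The term (-1/3)*sqrt(1 - ξ/(-1/9)) has argument 1 - -1/9/(-1/9) = 0 at -1/9: a square-root (algebraic, two-sheeted) branch point; the remaining terms are analytic or single-valued there.

The point is an algebraic (square-root) branch point.


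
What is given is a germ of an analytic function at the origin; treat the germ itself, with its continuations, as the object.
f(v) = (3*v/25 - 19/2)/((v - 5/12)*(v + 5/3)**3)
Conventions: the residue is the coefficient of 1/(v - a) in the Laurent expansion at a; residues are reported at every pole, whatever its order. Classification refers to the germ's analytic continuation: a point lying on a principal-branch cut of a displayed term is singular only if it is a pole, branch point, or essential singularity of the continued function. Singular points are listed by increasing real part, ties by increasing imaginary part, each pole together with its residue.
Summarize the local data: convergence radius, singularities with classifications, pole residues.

Denominator factor (v + 5/3)^3: pole of order 3 at -5/3, modulus 5/3.
Denominator factor (v - 5/12): pole of order 1 at 5/12, modulus 5/12.
The radius of convergence is the smallest modulus among the singular points: 5/12.
At the order-3 pole -5/3 set g(v) = (v - (-5/3))^3*f(v) = (3*v/25 - 19/2)/(v - 5/12).
Order-3 pole: residue = g''(a)/2; g''(-5/3) = 163296/78125, so the residue is 81648/78125.
At the order-1 pole 5/12 set g(v) = (v - (5/12))*f(v) = (3*v/25 - 19/2)/(v + 5/3)**3.
Simple pole: residue = g(a) at a = 5/12, which is -81648/78125.
List the singular points by increasing real part (a conjugate pair: the negative imaginary part first).

Radius of convergence at 0: 5/12.
At -5/3: a pole of order 3; residue 81648/78125.
At 5/12: a pole of order 1; residue -81648/78125.


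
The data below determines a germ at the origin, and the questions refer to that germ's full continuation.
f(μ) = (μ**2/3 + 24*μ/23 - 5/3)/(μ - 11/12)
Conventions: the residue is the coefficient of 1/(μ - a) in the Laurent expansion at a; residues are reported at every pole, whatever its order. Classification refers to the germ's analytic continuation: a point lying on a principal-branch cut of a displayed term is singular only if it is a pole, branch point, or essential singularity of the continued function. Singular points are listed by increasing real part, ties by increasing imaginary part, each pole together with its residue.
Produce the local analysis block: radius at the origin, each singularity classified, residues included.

Radius of convergence at 0: 11/12.
At 11/12: a pole of order 1; residue -4273/9936.

Denominator factor (μ - 11/12): pole of order 1 at 11/12, modulus 11/12.
The radius of convergence is the smallest modulus among the singular points: 11/12.
At the order-1 pole 11/12 set g(μ) = (μ - (11/12))*f(μ) = μ**2/3 + 24*μ/23 - 5/3.
Simple pole: residue = g(a) at a = 11/12, which is -4273/9936.


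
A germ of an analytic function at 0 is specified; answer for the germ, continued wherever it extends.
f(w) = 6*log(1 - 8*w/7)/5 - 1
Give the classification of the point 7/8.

The point is a logarithmic branch point.

The term (6/5)*log(1 - w/(7/8)) has argument 1 - 7/8/(7/8) = 0 at 7/8: a logarithmic (infinitely-sheeted) branch point; the remaining terms are analytic or single-valued there.


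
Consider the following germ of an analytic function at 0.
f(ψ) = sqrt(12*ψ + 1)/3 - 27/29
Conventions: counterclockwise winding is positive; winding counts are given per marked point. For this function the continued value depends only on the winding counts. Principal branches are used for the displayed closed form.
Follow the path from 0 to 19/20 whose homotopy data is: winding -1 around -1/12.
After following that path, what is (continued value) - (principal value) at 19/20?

The rational part is single-valued and drops out of the difference; each branch term changes only by its own monodromy.
(1/3)*sqrt(1 - ψ/(-1/12)): winding -1 is odd, the square root flips sign, contributing -2*(1/3)*sqrt(1 - (19/20)/(-1/12)) = -2*(1/3)*sqrt(62/5) = -(2/15)*sqrt(310).
Summing the contributions at ψ = 19/20 gives -(2/15)*sqrt(310).

Continued minus principal equals -(2/15)*sqrt(310).


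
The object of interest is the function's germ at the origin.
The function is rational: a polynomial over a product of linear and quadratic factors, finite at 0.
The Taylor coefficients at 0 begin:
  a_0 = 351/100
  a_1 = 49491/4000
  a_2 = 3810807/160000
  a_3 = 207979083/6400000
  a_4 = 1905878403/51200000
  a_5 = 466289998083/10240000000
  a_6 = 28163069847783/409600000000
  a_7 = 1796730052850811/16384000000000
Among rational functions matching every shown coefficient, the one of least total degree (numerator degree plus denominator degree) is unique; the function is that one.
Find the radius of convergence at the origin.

The radius of convergence is (1/3)*sqrt(6).

No rational of total degree below 4 reproduces all 8 coefficients; solving the [0/4] Pade equations on them gives f(v) = 13/(8*(v - 5/6)**2*(v**2 - 3*v/4 + 2/3)), whose expansion matches every shown term.
Denominator factor (v - 5/6)^2: pole of order 2 at 5/6, modulus 5/6.
Denominator factor (v**2 - 3*v/4 + 2/3): discriminant -101/48, complex-conjugate roots (3/8) + ((1/24)*sqrt(303))*i and (3/8) - ((1/24)*sqrt(303))*i; poles of order 1, moduli (1/3)*sqrt(6) and (1/3)*sqrt(6).
The radius of convergence is the smallest modulus among the singular points: (1/3)*sqrt(6).


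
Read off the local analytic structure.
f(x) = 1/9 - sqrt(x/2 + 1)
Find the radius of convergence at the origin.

Branch term (-1)*sqrt(1 - x/(-2)): its argument vanishes at x = -2, a square-root branch point, modulus 2.
The radius of convergence is the smallest modulus among the singular points: 2.

The radius of convergence is 2.


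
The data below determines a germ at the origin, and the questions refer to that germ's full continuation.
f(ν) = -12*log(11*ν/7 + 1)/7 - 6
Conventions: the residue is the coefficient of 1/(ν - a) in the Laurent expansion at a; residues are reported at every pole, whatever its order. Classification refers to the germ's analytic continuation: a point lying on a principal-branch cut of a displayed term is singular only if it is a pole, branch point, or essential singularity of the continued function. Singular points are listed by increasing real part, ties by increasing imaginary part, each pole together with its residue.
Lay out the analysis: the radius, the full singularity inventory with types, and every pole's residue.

Radius of convergence at 0: 7/11.
At -7/11: a logarithmic branch point.

Branch term (-12/7)*log(1 - ν/(-7/11)): its argument vanishes at ν = -7/11, a logarithmic branch point, modulus 7/11.
The radius of convergence is the smallest modulus among the singular points: 7/11.


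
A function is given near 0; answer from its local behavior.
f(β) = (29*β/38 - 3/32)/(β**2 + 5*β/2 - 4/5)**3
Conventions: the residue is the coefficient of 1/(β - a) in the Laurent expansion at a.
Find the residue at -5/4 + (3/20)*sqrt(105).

The residue is -(650/290871)*sqrt(105).

The factor β**2 + 5*β/2 - 4/5 splits as (β - a)(β - a') with a = -5/4 + (3/20)*sqrt(105), a' = -5/4 - (3/20)*sqrt(105). At the order-3 pole a set g(β) = (β - a)^3*f(β) = [29*β/38 - 3/32] / (β - a')^3.
Order-3 pole: residue = g''(a)/2; g''(-5/4 + (3/20)*sqrt(105)) = -(1300/290871)*sqrt(105), so the residue is -(650/290871)*sqrt(105).


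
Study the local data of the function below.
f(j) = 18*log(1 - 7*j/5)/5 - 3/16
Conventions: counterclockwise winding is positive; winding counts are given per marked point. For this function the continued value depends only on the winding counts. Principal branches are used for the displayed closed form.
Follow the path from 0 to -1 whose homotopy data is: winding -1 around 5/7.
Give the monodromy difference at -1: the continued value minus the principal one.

The rational part is single-valued and drops out of the difference; each branch term changes only by its own monodromy.
(18/5)*log(1 - j/(5/7)): each positive loop around 5/7 adds 2*pi*i to the log, so winding -1 contributes (18/5)*(-1)*2*pi*i = -(36/5)*pi*i.
Summing the contributions at j = -1 gives -(36/5)*pi*i.

Continued minus principal equals -(36/5)*pi*i.


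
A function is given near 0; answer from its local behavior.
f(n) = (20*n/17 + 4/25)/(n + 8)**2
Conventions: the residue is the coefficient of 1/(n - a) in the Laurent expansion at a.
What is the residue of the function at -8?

The residue is 20/17.

At the order-2 pole -8 set g(n) = (n - (-8))^2*f(n) = 20*n/17 + 4/25.
Order-2 pole: residue = g'(a); g'(-8) = 20/17, so the residue is 20/17.


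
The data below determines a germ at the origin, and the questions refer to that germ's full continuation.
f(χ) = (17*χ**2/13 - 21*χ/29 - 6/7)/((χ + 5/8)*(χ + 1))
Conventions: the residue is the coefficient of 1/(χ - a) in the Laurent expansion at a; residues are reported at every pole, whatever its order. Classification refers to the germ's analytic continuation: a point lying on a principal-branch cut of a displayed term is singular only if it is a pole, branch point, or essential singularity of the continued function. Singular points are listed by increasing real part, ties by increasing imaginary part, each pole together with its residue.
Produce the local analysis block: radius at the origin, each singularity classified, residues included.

Denominator factor (χ + 5/8): pole of order 1 at -5/8, modulus 5/8.
Denominator factor (χ + 1): pole of order 1 at -1, modulus 1.
The radius of convergence is the smallest modulus among the singular points: 5/8.
At the order-1 pole -1 set g(χ) = (χ - (-1))*f(χ) = (17*χ**2/13 - 21*χ/29 - 6/7)/(χ + 5/8).
Simple pole: residue = g(a) at a = -1, which is -24800/7917.
At the order-1 pole -5/8 set g(χ) = (χ - (-5/8))*f(χ) = (17*χ**2/13 - 21*χ/29 - 6/7)/(χ + 1).
Simple pole: residue = g(a) at a = -5/8, which is 17947/63336.
List the singular points by increasing real part (a conjugate pair: the negative imaginary part first).

Radius of convergence at 0: 5/8.
At -1: a pole of order 1; residue -24800/7917.
At -5/8: a pole of order 1; residue 17947/63336.


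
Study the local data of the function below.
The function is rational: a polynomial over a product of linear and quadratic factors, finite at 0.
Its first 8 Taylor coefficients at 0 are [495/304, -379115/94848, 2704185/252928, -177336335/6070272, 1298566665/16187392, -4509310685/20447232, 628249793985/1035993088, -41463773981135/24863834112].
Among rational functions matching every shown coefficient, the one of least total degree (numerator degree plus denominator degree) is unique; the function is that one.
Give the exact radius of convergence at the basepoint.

The radius of convergence is 4/11.

No rational of total degree below 3 reproduces all 8 coefficients; solving the [1/2] Pade equations on them gives f(ζ) = (34*ζ/39 + 18/19)/((ζ + 4/11)*(ζ + 8/5)), whose expansion matches every shown term.
Denominator factor (ζ + 8/5): pole of order 1 at -8/5, modulus 8/5.
Denominator factor (ζ + 4/11): pole of order 1 at -4/11, modulus 4/11.
The radius of convergence is the smallest modulus among the singular points: 4/11.


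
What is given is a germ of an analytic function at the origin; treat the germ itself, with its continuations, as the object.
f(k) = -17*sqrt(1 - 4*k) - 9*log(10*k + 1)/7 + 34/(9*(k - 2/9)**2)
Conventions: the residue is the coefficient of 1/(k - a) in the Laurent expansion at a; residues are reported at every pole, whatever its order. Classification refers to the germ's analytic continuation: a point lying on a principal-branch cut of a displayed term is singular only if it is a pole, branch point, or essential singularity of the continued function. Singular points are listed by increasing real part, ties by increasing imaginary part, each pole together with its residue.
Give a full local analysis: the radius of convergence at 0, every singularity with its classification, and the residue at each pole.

Denominator factor (k - 2/9)^2: pole of order 2 at 2/9, modulus 2/9.
Branch term (-9/7)*log(1 - k/(-1/10)): its argument vanishes at k = -1/10, a logarithmic branch point, modulus 1/10.
Branch term (-17)*sqrt(1 - k/(1/4)): its argument vanishes at k = 1/4, a square-root branch point, modulus 1/4.
The radius of convergence is the smallest modulus among the singular points: 1/10.
The branch terms are analytic at 2/9 and contribute nothing to the residue; only the rational part matters.
At the order-2 pole 2/9 set g(k) = (k - (2/9))^2*(rational part) = 34/9.
Order-2 pole: residue = g'(a); g'(2/9) = 0, so the residue is 0.
List the singular points by increasing real part (a conjugate pair: the negative imaginary part first).

Radius of convergence at 0: 1/10.
At -1/10: a logarithmic branch point.
At 2/9: a pole of order 2; residue 0.
At 1/4: an algebraic (square-root) branch point.


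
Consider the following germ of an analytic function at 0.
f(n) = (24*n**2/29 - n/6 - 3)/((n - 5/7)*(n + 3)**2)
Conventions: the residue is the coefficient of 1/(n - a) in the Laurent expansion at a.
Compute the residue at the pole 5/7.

At the order-1 pole 5/7 set g(n) = (n - (5/7))*f(n) = (24*n**2/29 - n/6 - 3)/(n + 3)**2.
Simple pole: residue = g(a) at a = 5/7, which is -22993/117624.

The residue is -22993/117624.


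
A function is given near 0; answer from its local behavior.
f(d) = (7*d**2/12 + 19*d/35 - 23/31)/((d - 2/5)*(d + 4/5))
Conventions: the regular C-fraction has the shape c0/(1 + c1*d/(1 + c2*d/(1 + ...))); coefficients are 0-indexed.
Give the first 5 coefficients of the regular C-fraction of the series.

The regular C-fraction coefficients are [575/248, -1669/3220, -42272171/8061270, 923299519625/211656760197, 12676055/84544342].

Taylor coefficients (expand at 0): a_0 = 575/248, a_1 = 8345/6944, a_2 = 577025/83328, a_3 = 4136875/333312, a_4 = 16511875/444416.
c0 = a_0 = 575/248. Peel one level at a time: if S = 1 + c*d/S' with S'(0) = 1, then c is the d-coefficient of S and S' = c*d/(S - 1).
S_1 = c0/f = 1 + (-1669/3220)*d + (-42272171/15552600)*d^2 + ...; c1 = -1669/3220.
S_2 = c1*d/(S_1 - 1) = 1 + (-42272171/8061270)*d + (1146955925/50140098)*d^2 + ...; c2 = -42272171/8061270.
S_3 = c2*d/(S_2 - 1) = 1 + (923299519625/211656760197)*d + (-7012459851551875/10721618646319446)*d^2 + ...; c3 = 923299519625/211656760197.
S_4 = c3*d/(S_3 - 1) = 1 + (12676055/84544342)*d + ...; c4 = 12676055/84544342.
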